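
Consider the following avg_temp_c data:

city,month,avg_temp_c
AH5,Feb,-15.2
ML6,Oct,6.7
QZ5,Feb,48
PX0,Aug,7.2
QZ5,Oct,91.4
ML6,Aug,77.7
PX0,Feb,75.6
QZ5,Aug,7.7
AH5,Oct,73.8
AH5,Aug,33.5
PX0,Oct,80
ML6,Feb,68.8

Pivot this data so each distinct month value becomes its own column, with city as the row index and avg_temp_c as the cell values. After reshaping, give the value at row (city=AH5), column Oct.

Wide layout: rows indexed by city, columns are the 3 distinct month values (Feb, Oct, Aug).
Cell (city=AH5, month=Oct) draws from the long row where city=AH5 and month=Oct, which has avg_temp_c=73.8.

73.8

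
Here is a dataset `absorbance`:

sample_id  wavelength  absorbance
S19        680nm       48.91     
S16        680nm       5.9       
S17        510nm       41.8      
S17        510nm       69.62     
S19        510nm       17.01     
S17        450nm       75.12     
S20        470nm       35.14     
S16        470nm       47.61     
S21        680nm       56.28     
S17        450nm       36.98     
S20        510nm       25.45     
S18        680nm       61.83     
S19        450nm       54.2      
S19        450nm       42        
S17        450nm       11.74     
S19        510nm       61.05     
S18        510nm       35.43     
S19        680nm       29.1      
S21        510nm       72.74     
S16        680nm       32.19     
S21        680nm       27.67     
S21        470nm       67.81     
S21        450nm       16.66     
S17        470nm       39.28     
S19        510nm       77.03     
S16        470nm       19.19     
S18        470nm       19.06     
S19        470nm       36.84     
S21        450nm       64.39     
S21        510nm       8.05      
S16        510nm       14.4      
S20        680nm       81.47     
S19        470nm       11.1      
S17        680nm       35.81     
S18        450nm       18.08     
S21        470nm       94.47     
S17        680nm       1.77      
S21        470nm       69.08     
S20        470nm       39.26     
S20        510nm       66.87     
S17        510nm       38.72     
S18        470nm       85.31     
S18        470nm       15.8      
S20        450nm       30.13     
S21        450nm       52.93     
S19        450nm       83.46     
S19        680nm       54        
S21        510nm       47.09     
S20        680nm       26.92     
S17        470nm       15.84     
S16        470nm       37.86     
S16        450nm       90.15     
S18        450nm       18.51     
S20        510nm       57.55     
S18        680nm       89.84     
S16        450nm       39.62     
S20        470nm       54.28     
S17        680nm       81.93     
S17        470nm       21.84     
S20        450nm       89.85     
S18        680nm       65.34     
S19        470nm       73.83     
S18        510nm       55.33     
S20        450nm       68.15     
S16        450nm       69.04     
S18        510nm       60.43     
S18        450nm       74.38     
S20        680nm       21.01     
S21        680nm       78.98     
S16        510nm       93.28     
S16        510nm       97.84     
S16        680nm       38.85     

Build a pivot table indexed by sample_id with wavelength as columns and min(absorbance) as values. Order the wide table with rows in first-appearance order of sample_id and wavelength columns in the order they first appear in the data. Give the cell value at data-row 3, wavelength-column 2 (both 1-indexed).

With rows in first-appearance order of sample_id, row 3 is sample_id=S17. wavelength columns in first-appearance order: 680nm, 510nm, 450nm, 470nm; column 2 is 510nm.
Long rows with sample_id=S17, wavelength=510nm: min(41.8, 69.62, 38.72) = 38.72.

38.72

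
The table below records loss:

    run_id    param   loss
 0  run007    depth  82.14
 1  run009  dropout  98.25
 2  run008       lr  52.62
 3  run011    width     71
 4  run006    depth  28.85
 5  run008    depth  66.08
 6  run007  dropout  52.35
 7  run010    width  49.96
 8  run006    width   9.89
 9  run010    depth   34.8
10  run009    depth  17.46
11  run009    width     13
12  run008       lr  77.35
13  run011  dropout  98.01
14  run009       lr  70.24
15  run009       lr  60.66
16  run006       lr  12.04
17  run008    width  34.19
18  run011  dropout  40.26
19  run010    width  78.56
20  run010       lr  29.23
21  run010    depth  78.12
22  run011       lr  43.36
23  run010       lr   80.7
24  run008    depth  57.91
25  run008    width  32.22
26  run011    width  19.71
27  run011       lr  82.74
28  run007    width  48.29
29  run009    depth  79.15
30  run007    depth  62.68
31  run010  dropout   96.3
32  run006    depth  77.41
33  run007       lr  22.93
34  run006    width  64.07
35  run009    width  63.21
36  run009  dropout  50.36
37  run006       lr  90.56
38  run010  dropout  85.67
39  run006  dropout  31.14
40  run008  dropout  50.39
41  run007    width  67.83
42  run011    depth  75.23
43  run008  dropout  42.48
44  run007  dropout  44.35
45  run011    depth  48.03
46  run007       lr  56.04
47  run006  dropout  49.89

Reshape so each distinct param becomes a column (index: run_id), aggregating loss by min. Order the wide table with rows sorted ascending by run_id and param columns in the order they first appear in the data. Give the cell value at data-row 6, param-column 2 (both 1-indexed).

40.26

With rows sorted ascending by run_id, row 6 is run_id=run011. param columns in first-appearance order: depth, dropout, lr, width; column 2 is dropout.
Long rows with run_id=run011, param=dropout: min(98.01, 40.26) = 40.26.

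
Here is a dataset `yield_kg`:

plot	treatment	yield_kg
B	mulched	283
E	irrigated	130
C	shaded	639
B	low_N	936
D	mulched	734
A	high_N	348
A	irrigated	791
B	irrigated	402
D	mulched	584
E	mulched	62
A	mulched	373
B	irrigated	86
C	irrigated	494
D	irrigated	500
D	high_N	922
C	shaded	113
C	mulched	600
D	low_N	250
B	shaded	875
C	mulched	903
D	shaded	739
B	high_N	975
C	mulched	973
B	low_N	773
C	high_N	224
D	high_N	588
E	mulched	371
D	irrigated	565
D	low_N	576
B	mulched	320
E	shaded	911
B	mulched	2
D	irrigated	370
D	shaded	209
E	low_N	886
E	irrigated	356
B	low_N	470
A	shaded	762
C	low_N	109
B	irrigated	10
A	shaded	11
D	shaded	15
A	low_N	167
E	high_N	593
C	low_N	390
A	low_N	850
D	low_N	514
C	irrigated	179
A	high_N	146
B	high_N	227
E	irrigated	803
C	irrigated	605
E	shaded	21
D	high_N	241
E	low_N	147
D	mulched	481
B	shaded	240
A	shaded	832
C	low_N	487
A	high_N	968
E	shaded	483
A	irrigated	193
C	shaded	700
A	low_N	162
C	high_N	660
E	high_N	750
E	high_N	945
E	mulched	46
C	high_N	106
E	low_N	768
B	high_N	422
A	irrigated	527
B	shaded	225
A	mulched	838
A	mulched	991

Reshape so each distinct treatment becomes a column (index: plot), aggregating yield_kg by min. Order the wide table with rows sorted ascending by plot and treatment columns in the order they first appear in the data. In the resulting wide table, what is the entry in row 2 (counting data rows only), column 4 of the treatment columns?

With rows sorted ascending by plot, row 2 is plot=B. treatment columns in first-appearance order: mulched, irrigated, shaded, low_N, high_N; column 4 is low_N.
Long rows with plot=B, treatment=low_N: min(936, 773, 470) = 470.

470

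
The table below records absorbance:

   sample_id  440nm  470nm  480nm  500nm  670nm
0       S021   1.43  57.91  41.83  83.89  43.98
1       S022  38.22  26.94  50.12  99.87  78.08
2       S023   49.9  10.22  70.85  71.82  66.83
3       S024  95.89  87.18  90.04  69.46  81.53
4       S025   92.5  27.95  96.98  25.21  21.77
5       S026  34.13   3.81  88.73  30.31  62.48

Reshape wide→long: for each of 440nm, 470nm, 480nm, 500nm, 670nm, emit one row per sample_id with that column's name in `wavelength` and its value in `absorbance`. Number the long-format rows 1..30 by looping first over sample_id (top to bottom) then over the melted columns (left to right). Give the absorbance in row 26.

30 rows total (6 × 5). Row 26: index ⌊(26-1)/5⌋ = 5 into sample_id → S026; (26-1) mod 5 = 0 into the melted columns → 440nm.
So row 26 is (S026, 440nm, 34.13); absorbance = 34.13.

34.13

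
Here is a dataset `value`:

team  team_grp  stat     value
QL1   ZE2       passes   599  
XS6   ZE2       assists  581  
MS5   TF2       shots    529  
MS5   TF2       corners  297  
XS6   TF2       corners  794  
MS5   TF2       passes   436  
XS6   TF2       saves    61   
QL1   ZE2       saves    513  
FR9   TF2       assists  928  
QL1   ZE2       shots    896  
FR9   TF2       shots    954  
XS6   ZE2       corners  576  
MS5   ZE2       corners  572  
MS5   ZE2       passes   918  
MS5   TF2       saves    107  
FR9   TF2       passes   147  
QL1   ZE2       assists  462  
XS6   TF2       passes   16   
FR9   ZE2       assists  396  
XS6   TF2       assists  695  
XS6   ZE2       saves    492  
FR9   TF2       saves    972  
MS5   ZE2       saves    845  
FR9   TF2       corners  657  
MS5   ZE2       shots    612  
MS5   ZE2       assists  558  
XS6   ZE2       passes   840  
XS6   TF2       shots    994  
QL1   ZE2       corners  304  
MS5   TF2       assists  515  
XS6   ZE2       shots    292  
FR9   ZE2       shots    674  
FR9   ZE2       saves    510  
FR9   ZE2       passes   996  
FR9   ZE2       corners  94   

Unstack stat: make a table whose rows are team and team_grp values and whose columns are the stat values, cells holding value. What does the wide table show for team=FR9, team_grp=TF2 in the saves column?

972

Wide layout: rows indexed by team and team_grp, columns are the 5 distinct stat values (passes, assists, shots, corners, saves).
Cell (team=FR9, team_grp=TF2, stat=saves) draws from the long row where team=FR9, team_grp=TF2 and stat=saves, which has value=972.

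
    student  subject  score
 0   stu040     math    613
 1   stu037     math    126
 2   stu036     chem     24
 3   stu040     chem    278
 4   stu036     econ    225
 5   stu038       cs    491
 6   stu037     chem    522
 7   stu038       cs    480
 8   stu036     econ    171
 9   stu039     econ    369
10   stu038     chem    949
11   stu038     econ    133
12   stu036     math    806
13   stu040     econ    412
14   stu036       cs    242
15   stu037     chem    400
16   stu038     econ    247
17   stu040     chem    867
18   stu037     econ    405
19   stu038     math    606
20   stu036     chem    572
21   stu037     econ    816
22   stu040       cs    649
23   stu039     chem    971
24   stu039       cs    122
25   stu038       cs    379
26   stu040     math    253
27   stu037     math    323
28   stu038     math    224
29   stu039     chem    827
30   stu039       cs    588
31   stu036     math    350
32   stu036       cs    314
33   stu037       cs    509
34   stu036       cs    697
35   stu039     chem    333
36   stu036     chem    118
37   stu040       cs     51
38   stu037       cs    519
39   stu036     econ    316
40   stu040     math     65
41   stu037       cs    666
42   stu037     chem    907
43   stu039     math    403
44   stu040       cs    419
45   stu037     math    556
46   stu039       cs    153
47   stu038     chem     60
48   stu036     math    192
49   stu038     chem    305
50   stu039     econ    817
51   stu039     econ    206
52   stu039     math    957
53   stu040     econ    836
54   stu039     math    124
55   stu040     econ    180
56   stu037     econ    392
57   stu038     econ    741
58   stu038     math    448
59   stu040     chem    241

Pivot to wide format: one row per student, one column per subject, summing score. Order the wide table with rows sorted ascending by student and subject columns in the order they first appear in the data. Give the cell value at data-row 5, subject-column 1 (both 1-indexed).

With rows sorted ascending by student, row 5 is student=stu040. subject columns in first-appearance order: math, chem, econ, cs; column 1 is math.
Long rows with student=stu040, subject=math: 613 + 253 + 65 = 931.

931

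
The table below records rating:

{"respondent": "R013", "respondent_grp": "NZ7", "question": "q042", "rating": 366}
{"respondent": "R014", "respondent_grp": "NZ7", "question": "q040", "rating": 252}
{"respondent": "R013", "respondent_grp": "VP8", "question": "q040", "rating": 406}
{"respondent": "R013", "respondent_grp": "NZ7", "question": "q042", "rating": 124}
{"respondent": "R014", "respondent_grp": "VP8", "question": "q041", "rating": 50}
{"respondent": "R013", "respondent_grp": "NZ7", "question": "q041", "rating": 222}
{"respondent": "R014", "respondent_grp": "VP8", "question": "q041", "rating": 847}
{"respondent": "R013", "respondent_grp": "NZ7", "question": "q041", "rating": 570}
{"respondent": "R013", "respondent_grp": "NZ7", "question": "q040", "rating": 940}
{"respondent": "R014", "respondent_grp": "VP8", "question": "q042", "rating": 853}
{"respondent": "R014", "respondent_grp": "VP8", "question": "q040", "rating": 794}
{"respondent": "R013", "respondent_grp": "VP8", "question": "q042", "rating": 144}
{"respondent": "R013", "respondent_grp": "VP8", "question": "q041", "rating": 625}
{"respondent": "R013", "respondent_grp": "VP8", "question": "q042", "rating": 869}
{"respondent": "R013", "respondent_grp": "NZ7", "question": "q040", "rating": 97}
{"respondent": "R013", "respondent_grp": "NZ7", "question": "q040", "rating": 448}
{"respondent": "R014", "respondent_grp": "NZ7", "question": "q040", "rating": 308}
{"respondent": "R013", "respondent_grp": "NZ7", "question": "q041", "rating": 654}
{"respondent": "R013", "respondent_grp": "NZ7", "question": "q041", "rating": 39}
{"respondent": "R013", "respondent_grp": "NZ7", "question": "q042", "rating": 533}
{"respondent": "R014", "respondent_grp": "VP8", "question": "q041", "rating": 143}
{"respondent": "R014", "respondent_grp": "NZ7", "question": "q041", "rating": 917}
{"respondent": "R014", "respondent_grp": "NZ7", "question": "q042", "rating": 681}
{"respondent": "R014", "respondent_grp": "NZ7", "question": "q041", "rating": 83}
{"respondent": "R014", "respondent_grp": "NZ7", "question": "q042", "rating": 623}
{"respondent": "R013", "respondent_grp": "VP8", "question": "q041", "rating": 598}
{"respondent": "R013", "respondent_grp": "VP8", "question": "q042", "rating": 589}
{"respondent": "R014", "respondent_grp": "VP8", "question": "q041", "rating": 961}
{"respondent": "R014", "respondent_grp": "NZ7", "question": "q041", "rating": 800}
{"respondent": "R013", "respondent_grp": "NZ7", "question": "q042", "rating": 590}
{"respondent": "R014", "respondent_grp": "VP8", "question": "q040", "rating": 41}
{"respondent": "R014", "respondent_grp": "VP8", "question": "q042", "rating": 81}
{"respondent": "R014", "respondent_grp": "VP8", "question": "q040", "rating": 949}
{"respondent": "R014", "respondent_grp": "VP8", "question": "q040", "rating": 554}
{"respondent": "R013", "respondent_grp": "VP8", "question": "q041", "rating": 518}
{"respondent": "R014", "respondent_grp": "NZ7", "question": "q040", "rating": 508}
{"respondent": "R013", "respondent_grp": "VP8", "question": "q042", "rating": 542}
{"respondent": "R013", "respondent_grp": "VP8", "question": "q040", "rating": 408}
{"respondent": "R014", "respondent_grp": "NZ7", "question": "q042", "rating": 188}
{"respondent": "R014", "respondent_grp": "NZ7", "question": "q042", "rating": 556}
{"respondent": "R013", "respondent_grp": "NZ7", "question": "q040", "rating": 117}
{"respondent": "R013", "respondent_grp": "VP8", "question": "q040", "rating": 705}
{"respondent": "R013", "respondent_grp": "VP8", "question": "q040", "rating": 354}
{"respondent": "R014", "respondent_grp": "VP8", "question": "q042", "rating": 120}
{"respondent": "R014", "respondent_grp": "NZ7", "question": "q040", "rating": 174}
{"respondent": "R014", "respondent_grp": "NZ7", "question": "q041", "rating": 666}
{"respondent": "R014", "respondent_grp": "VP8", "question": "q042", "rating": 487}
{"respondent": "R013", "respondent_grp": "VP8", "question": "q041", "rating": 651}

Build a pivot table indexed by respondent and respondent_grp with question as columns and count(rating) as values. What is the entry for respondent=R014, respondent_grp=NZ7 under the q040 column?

Rows with respondent=R014, respondent_grp=NZ7 and question=q040: rating values are 252, 308, 508, 174.
4 rows match — count = 4.

4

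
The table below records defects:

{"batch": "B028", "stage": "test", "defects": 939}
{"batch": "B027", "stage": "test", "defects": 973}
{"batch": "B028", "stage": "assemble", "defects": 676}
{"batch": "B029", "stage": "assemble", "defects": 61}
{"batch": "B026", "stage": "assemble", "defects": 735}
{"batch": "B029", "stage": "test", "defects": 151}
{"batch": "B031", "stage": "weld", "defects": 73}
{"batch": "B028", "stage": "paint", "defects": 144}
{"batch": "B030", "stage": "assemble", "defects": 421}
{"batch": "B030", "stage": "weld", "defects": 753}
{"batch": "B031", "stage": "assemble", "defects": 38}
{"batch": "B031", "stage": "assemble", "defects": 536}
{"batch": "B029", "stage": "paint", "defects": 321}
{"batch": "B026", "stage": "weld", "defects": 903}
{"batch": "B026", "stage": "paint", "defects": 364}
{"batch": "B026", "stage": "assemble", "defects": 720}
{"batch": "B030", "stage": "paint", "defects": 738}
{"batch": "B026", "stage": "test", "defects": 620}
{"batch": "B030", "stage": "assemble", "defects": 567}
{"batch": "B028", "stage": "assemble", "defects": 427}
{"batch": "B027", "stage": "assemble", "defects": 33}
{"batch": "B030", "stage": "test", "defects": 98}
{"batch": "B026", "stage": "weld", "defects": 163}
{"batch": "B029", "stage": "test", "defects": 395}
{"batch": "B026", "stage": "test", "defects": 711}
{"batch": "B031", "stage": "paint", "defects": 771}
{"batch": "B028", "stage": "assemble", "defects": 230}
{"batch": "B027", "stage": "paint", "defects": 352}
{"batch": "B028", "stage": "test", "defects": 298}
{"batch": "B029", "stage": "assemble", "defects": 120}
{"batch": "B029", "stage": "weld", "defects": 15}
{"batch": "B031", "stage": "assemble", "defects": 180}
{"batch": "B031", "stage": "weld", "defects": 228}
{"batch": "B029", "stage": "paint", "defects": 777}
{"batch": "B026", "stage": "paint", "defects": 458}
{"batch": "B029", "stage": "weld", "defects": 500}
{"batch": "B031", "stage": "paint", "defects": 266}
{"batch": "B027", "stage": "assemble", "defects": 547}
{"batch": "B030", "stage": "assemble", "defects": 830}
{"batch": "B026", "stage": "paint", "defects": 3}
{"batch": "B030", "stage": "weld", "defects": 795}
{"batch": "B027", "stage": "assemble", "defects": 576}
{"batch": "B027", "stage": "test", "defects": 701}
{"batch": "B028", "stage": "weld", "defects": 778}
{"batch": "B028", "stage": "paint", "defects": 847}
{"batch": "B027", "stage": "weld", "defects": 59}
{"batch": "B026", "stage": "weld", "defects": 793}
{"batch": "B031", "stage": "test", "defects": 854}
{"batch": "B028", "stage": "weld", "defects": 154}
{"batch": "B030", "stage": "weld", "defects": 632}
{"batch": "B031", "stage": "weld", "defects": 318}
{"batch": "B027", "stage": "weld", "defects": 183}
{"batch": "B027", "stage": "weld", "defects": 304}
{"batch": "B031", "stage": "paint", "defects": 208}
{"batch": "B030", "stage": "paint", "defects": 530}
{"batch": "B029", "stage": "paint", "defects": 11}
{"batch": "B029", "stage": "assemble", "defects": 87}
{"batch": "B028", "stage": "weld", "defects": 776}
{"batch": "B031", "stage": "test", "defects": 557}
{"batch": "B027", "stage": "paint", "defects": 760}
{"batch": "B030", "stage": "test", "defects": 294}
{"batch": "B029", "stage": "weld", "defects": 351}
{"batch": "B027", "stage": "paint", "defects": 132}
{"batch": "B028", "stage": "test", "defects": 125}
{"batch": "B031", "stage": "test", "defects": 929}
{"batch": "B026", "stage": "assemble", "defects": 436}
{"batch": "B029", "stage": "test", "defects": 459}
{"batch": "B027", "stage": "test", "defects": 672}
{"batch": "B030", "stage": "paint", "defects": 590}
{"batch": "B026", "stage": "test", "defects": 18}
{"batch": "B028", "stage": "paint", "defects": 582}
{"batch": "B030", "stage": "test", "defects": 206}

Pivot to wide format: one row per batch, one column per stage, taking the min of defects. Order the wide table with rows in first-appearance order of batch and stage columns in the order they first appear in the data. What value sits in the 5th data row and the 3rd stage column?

With rows in first-appearance order of batch, row 5 is batch=B031. stage columns in first-appearance order: test, assemble, weld, paint; column 3 is weld.
Long rows with batch=B031, stage=weld: min(73, 228, 318) = 73.

73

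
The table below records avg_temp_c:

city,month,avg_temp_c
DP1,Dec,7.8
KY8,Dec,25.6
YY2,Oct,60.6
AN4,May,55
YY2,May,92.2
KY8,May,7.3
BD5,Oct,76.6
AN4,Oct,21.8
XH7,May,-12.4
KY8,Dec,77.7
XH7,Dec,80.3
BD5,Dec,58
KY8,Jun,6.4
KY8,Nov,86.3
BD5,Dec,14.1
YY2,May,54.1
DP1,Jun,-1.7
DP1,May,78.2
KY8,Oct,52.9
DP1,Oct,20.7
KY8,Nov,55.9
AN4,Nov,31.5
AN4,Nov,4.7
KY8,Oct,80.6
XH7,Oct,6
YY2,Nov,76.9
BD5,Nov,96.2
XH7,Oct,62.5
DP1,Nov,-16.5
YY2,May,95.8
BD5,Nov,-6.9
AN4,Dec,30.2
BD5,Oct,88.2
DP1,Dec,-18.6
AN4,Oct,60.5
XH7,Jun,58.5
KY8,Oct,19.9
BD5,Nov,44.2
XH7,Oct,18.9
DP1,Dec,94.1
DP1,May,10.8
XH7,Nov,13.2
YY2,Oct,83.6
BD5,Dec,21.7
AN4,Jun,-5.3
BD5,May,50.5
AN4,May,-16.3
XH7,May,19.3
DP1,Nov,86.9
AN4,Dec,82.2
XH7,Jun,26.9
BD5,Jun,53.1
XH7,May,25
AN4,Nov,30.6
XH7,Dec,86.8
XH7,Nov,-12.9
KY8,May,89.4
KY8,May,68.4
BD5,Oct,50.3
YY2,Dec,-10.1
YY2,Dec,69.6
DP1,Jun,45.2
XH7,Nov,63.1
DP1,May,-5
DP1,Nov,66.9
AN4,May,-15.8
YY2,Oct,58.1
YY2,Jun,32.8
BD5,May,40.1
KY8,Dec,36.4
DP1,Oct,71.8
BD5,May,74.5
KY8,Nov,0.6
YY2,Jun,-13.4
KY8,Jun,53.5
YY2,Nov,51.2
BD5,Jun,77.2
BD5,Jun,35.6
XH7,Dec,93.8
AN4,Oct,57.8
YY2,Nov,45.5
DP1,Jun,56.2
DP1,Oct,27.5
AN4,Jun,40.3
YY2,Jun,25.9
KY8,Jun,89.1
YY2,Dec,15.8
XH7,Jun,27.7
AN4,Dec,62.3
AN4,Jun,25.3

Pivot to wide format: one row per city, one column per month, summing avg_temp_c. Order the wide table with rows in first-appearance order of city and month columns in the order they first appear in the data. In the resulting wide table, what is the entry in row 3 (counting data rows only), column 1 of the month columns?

With rows in first-appearance order of city, row 3 is city=YY2. month columns in first-appearance order: Dec, Oct, May, Jun, Nov; column 1 is Dec.
Long rows with city=YY2, month=Dec: -10.1 + 69.6 + 15.8 = 75.3.

75.3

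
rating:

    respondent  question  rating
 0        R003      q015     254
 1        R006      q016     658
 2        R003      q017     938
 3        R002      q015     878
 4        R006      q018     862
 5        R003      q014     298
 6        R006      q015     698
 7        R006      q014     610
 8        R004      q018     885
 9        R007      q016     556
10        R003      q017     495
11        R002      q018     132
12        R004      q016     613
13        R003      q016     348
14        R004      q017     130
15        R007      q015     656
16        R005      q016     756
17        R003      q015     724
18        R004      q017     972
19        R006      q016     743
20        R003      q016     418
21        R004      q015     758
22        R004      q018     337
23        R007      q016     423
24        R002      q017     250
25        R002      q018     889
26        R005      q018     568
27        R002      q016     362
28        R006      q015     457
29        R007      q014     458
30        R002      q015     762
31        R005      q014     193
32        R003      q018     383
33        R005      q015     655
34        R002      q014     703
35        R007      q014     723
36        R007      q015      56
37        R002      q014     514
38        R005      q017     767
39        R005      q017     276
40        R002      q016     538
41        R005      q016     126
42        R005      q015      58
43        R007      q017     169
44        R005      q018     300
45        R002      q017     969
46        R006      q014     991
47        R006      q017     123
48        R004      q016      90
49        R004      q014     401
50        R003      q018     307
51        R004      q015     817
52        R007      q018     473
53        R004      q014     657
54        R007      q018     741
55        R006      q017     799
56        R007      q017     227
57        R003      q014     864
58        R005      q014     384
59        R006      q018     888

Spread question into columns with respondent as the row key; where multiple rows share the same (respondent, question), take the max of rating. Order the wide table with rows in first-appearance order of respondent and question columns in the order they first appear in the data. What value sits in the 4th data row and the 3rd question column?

972

With rows in first-appearance order of respondent, row 4 is respondent=R004. question columns in first-appearance order: q015, q016, q017, q018, q014; column 3 is q017.
Long rows with respondent=R004, question=q017: max(130, 972) = 972.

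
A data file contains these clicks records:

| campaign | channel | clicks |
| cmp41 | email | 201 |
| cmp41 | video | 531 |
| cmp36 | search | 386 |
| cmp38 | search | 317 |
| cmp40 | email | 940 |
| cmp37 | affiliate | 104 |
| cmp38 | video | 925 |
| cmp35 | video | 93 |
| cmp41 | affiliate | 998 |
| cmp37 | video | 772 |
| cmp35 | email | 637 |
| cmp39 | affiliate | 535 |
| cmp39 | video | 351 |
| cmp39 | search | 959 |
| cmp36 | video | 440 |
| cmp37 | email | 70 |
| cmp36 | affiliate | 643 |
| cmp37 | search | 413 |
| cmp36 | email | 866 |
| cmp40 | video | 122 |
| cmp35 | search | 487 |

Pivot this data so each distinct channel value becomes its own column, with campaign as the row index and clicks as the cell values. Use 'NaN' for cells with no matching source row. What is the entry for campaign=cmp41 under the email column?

The long row with campaign=cmp41, channel=email has clicks=201.

201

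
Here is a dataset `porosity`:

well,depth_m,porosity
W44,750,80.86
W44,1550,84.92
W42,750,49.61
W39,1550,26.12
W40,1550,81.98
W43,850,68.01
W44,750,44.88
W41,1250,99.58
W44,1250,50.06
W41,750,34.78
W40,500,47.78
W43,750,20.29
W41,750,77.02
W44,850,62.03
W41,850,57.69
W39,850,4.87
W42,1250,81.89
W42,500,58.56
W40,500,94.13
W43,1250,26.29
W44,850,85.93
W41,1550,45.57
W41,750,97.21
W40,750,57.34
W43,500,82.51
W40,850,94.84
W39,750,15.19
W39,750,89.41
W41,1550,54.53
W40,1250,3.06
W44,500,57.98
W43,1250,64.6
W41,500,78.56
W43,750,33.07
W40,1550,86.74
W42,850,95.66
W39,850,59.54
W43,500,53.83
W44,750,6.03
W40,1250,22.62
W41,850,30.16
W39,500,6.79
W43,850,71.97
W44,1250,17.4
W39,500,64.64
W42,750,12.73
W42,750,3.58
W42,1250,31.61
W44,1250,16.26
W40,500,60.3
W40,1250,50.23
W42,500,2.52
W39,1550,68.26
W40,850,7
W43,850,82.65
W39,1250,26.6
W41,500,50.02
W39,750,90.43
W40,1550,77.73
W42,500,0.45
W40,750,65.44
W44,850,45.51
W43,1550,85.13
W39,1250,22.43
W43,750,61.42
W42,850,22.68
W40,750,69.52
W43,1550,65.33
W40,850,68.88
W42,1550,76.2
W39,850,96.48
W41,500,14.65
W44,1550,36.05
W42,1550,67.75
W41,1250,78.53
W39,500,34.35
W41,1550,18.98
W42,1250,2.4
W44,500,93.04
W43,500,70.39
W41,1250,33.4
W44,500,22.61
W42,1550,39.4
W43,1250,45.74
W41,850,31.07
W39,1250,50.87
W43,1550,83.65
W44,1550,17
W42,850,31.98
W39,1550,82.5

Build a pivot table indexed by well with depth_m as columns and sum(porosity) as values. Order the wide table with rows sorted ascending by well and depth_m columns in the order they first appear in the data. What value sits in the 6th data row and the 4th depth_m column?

83.72

With rows sorted ascending by well, row 6 is well=W44. depth_m columns in first-appearance order: 750, 1550, 850, 1250, 500; column 4 is 1250.
Long rows with well=W44, depth_m=1250: 50.06 + 17.4 + 16.26 = 83.72.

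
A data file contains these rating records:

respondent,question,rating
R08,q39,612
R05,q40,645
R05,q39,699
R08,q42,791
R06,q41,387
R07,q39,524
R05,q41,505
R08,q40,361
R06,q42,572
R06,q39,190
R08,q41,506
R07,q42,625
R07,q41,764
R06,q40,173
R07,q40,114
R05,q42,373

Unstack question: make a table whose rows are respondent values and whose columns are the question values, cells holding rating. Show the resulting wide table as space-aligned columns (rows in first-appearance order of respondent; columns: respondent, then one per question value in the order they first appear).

respondent  q39  q40  q42  q41
R08         612  361  791  506
R05         699  645  373  505
R06         190  173  572  387
R07         524  114  625  764

Columns: respondent plus the 4 distinct question values (q39, q40, q42, q41).
For example, row R08 column q39 takes rating=612 from the long row (R08, q39).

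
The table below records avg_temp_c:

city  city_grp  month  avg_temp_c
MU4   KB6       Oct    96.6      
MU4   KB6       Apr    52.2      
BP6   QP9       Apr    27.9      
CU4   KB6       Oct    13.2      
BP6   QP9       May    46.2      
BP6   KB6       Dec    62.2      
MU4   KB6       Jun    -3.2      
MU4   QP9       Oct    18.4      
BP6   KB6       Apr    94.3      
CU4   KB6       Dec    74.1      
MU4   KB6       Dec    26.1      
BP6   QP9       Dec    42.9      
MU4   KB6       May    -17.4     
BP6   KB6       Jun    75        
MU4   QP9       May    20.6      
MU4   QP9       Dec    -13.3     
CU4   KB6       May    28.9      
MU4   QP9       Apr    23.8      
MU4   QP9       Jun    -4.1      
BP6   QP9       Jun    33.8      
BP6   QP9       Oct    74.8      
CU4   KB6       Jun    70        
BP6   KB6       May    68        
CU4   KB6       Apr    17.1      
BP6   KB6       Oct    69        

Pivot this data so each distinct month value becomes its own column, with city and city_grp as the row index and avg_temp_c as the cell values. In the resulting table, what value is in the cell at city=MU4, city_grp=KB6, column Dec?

Wide layout: rows indexed by city and city_grp, columns are the 5 distinct month values (Oct, Apr, May, Dec, Jun).
Cell (city=MU4, city_grp=KB6, month=Dec) draws from the long row where city=MU4, city_grp=KB6 and month=Dec, which has avg_temp_c=26.1.

26.1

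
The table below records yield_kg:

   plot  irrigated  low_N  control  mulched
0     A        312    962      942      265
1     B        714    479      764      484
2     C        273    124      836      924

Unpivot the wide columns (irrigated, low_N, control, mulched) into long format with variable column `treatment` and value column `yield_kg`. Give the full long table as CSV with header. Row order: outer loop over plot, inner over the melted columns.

Each (plot, column) pair becomes one row: 3 × 4 = 12 rows.
For example, (A, irrigated) → yield_kg=312.

plot,treatment,yield_kg
A,irrigated,312
A,low_N,962
A,control,942
A,mulched,265
B,irrigated,714
B,low_N,479
B,control,764
B,mulched,484
C,irrigated,273
C,low_N,124
C,control,836
C,mulched,924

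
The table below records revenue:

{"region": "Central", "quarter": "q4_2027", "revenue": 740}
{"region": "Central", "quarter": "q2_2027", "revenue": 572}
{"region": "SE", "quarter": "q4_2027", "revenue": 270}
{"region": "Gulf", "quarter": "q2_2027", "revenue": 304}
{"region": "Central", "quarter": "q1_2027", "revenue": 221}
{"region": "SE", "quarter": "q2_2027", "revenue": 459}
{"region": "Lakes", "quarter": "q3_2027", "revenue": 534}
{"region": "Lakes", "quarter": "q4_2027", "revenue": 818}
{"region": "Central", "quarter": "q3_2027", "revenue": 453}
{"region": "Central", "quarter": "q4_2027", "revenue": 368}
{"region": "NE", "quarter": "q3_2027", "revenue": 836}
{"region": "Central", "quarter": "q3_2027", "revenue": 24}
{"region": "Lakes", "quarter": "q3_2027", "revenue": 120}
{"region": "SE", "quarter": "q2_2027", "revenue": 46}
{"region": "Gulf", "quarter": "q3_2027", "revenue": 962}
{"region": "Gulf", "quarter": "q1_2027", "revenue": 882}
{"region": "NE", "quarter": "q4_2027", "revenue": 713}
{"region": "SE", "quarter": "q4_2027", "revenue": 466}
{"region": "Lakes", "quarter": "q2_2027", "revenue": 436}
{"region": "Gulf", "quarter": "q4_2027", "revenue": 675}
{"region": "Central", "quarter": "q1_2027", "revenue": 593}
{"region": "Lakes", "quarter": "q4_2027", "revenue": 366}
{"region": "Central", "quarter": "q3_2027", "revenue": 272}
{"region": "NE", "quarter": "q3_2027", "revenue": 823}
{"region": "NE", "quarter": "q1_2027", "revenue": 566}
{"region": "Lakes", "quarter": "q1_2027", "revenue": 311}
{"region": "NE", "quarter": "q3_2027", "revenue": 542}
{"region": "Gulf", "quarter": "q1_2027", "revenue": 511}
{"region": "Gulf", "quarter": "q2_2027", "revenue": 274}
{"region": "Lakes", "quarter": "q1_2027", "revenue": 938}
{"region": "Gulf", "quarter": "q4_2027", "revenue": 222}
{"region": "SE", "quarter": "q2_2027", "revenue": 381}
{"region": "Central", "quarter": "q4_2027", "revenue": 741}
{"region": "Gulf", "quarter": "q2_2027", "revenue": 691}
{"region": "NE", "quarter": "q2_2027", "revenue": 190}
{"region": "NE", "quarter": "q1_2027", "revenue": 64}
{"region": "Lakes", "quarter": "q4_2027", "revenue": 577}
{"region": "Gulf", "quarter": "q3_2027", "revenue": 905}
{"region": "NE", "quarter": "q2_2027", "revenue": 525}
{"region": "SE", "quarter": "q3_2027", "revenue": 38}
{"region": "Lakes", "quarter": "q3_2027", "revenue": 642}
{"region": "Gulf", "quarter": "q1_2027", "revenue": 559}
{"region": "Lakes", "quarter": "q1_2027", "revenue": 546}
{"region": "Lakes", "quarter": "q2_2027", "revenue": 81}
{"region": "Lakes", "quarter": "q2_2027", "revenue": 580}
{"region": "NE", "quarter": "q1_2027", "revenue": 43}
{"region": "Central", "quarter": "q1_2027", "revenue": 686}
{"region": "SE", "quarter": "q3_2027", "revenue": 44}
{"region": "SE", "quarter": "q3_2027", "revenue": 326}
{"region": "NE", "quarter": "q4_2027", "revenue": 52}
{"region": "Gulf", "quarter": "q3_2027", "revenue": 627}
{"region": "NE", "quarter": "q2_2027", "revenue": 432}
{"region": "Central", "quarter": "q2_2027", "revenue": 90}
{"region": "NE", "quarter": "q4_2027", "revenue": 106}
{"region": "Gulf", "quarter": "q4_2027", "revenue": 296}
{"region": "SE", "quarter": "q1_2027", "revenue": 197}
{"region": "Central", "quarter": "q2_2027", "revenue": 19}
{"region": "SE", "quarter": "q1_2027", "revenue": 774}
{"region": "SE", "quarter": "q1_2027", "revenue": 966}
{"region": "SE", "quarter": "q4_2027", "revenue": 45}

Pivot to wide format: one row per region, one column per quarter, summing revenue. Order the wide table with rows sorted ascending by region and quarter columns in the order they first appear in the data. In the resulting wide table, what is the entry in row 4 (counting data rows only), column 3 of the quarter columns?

673

With rows sorted ascending by region, row 4 is region=NE. quarter columns in first-appearance order: q4_2027, q2_2027, q1_2027, q3_2027; column 3 is q1_2027.
Long rows with region=NE, quarter=q1_2027: 566 + 64 + 43 = 673.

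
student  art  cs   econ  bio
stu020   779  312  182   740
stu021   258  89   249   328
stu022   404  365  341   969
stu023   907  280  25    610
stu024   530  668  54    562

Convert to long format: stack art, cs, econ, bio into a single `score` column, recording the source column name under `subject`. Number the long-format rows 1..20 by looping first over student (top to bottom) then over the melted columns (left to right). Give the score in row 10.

20 rows total (5 × 4). Row 10: index ⌊(10-1)/4⌋ = 2 into student → stu022; (10-1) mod 4 = 1 into the melted columns → cs.
So row 10 is (stu022, cs, 365); score = 365.

365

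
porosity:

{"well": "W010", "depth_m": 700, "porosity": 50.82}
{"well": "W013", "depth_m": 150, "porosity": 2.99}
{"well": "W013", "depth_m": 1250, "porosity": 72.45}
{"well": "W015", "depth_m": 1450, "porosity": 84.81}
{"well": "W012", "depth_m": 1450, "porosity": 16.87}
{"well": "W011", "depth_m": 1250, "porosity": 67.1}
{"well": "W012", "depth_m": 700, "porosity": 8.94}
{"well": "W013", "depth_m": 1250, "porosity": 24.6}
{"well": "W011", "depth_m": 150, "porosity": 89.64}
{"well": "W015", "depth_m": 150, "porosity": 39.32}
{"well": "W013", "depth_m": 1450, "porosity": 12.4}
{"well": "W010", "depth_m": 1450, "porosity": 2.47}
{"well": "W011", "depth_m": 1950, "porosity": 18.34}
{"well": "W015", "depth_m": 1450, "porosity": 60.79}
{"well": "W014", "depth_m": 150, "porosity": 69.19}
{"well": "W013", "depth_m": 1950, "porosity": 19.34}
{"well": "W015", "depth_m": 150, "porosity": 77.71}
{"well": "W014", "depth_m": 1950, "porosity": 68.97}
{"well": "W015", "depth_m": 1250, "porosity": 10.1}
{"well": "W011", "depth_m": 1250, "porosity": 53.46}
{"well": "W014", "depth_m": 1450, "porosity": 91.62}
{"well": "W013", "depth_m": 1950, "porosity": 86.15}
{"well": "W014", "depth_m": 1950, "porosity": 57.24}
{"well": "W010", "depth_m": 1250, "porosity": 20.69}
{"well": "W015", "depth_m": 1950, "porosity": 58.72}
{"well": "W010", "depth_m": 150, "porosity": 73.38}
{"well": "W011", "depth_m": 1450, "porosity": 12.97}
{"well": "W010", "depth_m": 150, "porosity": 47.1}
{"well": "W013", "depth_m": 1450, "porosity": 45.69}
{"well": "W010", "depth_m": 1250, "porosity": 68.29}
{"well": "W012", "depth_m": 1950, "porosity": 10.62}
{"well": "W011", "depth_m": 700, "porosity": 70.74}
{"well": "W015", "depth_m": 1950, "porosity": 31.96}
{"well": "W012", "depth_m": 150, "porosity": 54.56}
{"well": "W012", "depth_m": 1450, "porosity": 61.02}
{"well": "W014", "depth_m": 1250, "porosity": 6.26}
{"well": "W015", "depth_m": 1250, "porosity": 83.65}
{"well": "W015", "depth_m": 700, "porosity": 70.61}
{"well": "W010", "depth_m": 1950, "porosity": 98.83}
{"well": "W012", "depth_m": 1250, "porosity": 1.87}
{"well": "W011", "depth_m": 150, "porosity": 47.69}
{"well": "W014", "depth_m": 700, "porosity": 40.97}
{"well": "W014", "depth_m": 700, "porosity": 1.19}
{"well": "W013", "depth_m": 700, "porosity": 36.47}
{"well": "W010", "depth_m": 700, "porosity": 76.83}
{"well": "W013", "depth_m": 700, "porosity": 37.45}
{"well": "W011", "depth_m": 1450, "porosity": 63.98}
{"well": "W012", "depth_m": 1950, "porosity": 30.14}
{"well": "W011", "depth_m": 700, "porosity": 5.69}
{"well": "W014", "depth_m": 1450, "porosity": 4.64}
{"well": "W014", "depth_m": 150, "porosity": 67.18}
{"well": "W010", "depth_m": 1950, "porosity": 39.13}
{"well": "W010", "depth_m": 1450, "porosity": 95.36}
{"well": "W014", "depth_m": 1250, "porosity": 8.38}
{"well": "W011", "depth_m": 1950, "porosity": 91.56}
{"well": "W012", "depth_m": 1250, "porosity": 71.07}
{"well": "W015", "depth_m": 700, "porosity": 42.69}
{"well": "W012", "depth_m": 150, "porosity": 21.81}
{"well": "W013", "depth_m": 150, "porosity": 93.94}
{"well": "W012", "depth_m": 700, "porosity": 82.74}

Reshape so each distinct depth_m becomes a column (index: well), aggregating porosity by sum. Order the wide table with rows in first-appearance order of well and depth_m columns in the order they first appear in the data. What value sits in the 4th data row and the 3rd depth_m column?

72.94

With rows in first-appearance order of well, row 4 is well=W012. depth_m columns in first-appearance order: 700, 150, 1250, 1450, 1950; column 3 is 1250.
Long rows with well=W012, depth_m=1250: 1.87 + 71.07 = 72.94.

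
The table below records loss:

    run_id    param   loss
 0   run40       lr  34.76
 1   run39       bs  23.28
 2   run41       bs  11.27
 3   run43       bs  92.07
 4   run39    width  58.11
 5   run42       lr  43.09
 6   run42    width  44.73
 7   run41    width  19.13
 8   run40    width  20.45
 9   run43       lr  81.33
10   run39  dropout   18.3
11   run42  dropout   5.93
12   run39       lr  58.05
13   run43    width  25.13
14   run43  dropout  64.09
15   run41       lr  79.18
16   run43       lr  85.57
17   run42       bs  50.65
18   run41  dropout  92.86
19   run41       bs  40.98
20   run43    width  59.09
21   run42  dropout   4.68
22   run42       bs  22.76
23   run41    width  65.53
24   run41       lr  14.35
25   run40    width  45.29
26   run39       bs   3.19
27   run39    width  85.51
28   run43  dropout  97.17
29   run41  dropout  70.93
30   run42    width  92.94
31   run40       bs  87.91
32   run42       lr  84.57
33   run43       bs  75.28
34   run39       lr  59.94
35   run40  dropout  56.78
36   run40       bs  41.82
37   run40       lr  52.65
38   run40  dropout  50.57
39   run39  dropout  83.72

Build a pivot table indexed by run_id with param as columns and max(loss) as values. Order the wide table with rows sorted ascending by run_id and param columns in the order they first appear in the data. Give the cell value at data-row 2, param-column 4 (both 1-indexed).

With rows sorted ascending by run_id, row 2 is run_id=run40. param columns in first-appearance order: lr, bs, width, dropout; column 4 is dropout.
Long rows with run_id=run40, param=dropout: max(56.78, 50.57) = 56.78.

56.78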